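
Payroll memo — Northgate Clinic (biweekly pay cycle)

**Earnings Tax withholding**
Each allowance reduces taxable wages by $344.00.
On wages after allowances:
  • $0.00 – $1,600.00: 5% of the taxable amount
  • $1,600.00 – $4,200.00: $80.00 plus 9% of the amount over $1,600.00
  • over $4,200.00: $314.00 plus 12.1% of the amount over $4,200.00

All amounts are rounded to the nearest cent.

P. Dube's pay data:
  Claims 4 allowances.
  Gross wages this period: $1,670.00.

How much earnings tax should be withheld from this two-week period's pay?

$14.70

Earnings Tax: taxable = $1,670.00 − 4×$344.00 = $294.00
  5% × $294.00 = $14.70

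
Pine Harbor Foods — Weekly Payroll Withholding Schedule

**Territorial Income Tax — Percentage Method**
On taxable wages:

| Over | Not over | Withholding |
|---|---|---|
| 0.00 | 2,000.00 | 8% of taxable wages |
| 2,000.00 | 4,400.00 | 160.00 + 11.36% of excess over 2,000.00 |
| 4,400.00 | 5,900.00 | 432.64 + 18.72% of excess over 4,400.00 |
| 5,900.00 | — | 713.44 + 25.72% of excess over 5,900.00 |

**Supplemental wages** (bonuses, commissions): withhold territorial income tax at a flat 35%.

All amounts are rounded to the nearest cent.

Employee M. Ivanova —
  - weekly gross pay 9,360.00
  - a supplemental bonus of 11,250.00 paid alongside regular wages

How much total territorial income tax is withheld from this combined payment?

5,540.85

Territorial Income Tax: taxable = 9,360.00
  713.44 + 25.72% × (9,360.00 − 5,900.00) = 713.44 + 25.72% × 3,460.00 = 1,603.35
Supplemental (35% flat on bonus): 35% × 11,250.00 = 3,937.50
Total territorial income tax: 1,603.35 + 3,937.50 = 5,540.85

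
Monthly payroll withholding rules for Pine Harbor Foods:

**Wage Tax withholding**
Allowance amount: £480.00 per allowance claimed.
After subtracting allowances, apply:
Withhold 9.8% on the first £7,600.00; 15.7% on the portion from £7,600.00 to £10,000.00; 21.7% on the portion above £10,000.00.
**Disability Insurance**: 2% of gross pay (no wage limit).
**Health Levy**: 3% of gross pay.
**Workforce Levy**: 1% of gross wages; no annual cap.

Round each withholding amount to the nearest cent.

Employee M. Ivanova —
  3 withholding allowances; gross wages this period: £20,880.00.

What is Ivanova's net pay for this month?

£16,457.12

Wage Tax: taxable = £20,880.00 − 3×£480.00 = £19,440.00
  £1,121.60 + 21.7% × (£19,440.00 − £10,000.00) = £1,121.60 + 21.7% × £9,440.00 = £3,170.08
Disability Insurance: 2% × £20,880.00 = £417.60
Health Levy: 3% × £20,880.00 = £626.40
Workforce Levy: 1% × £20,880.00 = £208.80
Total withheld: £3,170.08 + £417.60 + £626.40 + £208.80 = £4,422.88
Net pay: £20,880.00 − £4,422.88 = £16,457.12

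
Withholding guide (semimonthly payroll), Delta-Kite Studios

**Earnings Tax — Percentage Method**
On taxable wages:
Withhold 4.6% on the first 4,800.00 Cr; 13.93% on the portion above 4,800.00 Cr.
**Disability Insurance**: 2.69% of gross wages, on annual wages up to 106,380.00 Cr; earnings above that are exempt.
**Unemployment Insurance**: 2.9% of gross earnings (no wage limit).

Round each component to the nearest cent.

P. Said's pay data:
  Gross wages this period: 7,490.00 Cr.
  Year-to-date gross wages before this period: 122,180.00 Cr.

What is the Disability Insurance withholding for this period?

0.00 Cr

Disability Insurance: YTD 122,180.00 Cr ≥ cap 106,380.00 Cr → 0.00 Cr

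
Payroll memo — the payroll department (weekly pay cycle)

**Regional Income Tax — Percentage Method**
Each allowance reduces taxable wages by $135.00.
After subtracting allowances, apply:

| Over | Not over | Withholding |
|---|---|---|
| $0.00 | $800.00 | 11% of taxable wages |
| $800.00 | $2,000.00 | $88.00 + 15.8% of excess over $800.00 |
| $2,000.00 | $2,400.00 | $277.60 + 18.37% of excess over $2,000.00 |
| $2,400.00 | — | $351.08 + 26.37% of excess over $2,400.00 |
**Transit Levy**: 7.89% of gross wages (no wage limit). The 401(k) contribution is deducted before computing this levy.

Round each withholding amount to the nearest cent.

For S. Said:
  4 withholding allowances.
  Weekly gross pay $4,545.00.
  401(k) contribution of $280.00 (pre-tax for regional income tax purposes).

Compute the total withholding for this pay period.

Regional Income Tax: taxable = $4,545.00 − $280.00 − 4×$135.00 = $3,725.00
  $351.08 + 26.37% × ($3,725.00 − $2,400.00) = $351.08 + 26.37% × $1,325.00 = $700.48
Transit Levy: 7.89% × $4,265.00 = $336.51
Total: $700.48 + $336.51 = $1,036.99

$1,036.99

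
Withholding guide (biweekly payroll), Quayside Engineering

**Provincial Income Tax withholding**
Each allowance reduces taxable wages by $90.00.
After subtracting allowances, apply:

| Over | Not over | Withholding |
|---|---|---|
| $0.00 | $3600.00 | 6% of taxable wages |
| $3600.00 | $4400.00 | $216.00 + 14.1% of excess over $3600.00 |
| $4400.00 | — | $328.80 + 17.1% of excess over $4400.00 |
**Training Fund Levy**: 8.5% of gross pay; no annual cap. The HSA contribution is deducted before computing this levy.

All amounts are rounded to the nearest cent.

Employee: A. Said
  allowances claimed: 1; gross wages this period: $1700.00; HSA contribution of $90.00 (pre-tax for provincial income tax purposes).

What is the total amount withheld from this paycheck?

Provincial Income Tax: taxable = $1700.00 − $90.00 − 1×$90.00 = $1520.00
  6% × $1520.00 = $91.20
Training Fund Levy: 8.5% × $1610.00 = $136.85
Total: $91.20 + $136.85 = $228.05

$228.05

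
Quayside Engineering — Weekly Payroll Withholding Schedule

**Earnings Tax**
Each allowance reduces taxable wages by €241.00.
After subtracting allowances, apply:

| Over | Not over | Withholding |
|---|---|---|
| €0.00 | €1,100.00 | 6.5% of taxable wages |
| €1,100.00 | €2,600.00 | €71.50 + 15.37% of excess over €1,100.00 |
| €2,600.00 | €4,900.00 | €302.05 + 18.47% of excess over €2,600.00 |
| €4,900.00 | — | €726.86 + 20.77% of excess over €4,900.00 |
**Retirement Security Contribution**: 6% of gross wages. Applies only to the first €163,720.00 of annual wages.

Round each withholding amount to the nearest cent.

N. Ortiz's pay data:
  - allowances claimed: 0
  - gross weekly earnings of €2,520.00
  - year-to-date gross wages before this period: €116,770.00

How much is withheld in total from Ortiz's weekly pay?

Earnings Tax: taxable = €2,520.00
  €71.50 + 15.37% × (€2,520.00 − €1,100.00) = €71.50 + 15.37% × €1,420.00 = €289.75
Retirement Security Contribution: 6% × €2,520.00 = €151.20
Total: €289.75 + €151.20 = €440.95

€440.95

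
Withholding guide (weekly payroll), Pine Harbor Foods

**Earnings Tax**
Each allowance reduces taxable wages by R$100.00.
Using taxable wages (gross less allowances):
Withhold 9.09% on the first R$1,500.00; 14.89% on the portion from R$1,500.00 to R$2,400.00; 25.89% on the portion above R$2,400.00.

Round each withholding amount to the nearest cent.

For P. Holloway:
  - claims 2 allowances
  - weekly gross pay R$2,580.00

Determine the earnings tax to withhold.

R$267.38

Earnings Tax: taxable = R$2,580.00 − 2×R$100.00 = R$2,380.00
  R$136.35 + 14.89% × (R$2,380.00 − R$1,500.00) = R$136.35 + 14.89% × R$880.00 = R$267.38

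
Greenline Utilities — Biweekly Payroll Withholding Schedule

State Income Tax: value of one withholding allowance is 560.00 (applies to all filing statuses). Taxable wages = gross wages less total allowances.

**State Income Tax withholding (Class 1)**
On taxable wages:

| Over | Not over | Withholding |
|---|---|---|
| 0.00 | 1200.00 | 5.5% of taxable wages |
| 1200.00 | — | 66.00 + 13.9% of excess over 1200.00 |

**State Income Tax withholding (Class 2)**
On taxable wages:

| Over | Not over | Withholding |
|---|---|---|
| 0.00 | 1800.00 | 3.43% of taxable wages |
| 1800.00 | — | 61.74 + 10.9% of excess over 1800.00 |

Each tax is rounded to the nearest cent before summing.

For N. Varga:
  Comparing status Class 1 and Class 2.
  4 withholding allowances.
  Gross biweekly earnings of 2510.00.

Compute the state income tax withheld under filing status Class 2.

9.26

State Income Tax (Class 2): taxable = 2510.00 − 4×560.00 = 270.00
  3.43% × 270.00 = 9.26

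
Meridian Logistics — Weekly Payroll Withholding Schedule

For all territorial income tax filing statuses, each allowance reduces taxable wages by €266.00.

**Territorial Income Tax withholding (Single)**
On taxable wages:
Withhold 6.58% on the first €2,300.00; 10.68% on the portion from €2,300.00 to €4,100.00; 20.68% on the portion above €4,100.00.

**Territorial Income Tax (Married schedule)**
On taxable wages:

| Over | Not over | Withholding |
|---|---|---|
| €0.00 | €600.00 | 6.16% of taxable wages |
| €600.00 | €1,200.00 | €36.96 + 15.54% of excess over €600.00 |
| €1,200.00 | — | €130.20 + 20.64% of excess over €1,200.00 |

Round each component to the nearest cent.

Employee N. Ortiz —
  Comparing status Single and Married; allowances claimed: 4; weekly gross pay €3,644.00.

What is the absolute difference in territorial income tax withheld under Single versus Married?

€233.79

Territorial Income Tax (Single): taxable = €3,644.00 − 4×€266.00 = €2,580.00
  €151.34 + 10.68% × (€2,580.00 − €2,300.00) = €151.34 + 10.68% × €280.00 = €181.24
Territorial Income Tax (Married): taxable = €3,644.00 − 4×€266.00 = €2,580.00
  €130.20 + 20.64% × (€2,580.00 − €1,200.00) = €130.20 + 20.64% × €1,380.00 = €415.03
Difference: |€181.24 − €415.03| = €233.79 (higher under Married)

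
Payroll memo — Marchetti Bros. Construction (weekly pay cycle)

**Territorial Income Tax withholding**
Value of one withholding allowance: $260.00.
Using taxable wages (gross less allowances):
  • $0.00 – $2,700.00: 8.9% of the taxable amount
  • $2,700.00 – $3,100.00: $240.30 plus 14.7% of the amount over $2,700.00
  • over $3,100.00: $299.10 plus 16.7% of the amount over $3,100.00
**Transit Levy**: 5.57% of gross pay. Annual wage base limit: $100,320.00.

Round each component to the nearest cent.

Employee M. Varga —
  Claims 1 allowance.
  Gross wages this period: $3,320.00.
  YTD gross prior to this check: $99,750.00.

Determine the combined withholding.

$324.97

Territorial Income Tax: taxable = $3,320.00 − 1×$260.00 = $3,060.00
  $240.30 + 14.7% × ($3,060.00 − $2,700.00) = $240.30 + 14.7% × $360.00 = $293.22
Transit Levy: cap $100,320.00 − YTD $99,750.00 = $570.00 subject; 5.57% × $570.00 = $31.75
Total: $293.22 + $31.75 = $324.97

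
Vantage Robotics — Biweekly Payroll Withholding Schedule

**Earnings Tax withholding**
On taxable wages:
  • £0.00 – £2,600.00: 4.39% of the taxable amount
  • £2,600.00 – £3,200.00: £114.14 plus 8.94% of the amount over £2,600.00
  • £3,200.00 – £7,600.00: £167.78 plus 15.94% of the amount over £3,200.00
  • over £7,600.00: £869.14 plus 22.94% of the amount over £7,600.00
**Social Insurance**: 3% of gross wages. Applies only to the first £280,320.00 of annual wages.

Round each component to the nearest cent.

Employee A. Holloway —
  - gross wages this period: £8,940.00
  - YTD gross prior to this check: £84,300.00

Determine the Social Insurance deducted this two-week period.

£268.20

Social Insurance: 3% × £8,940.00 = £268.20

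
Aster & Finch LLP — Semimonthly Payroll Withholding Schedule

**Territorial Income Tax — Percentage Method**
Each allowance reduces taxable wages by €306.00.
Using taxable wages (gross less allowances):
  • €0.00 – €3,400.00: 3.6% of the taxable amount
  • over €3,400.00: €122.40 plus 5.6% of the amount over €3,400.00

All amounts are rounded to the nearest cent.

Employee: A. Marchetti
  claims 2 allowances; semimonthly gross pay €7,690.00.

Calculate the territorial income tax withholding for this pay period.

€328.37

Territorial Income Tax: taxable = €7,690.00 − 2×€306.00 = €7,078.00
  €122.40 + 5.6% × (€7,078.00 − €3,400.00) = €122.40 + 5.6% × €3,678.00 = €328.37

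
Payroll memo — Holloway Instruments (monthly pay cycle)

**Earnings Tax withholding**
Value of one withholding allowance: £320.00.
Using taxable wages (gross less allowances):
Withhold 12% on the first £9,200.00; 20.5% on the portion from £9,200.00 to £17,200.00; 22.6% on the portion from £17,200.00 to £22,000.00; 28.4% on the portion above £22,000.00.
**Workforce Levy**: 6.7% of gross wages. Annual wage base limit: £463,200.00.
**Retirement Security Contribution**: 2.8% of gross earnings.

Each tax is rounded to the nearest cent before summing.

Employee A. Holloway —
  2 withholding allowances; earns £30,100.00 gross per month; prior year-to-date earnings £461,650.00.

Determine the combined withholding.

£6,894.09

Earnings Tax: taxable = £30,100.00 − 2×£320.00 = £29,460.00
  £3,828.80 + 28.4% × (£29,460.00 − £22,000.00) = £3,828.80 + 28.4% × £7,460.00 = £5,947.44
Workforce Levy: cap £463,200.00 − YTD £461,650.00 = £1,550.00 subject; 6.7% × £1,550.00 = £103.85
Retirement Security Contribution: 2.8% × £30,100.00 = £842.80
Total: £5,947.44 + £103.85 + £842.80 = £6,894.09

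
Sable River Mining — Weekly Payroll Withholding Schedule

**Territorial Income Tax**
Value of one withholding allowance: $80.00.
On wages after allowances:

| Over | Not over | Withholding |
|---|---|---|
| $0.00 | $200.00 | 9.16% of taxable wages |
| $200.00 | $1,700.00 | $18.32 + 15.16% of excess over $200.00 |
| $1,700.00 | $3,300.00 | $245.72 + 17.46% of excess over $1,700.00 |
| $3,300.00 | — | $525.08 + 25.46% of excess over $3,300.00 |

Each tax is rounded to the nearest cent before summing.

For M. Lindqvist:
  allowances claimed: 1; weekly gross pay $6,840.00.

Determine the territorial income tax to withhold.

$1,406.00

Territorial Income Tax: taxable = $6,840.00 − 1×$80.00 = $6,760.00
  $525.08 + 25.46% × ($6,760.00 − $3,300.00) = $525.08 + 25.46% × $3,460.00 = $1,406.00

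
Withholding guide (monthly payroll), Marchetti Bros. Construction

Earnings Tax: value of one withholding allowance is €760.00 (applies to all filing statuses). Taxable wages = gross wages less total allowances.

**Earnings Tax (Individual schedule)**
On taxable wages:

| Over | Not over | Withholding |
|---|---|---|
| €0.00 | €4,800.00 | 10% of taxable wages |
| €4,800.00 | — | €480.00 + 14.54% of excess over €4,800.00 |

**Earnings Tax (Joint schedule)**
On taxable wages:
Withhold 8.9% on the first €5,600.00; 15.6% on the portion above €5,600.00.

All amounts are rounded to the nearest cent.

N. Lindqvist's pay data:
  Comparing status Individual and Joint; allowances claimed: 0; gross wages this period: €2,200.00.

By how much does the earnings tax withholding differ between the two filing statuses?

Earnings Tax (Individual): taxable = €2,200.00
  10% × €2,200.00 = €220.00
Earnings Tax (Joint): taxable = €2,200.00
  8.9% × €2,200.00 = €195.80
Difference: |€220.00 − €195.80| = €24.20 (higher under Individual)

€24.20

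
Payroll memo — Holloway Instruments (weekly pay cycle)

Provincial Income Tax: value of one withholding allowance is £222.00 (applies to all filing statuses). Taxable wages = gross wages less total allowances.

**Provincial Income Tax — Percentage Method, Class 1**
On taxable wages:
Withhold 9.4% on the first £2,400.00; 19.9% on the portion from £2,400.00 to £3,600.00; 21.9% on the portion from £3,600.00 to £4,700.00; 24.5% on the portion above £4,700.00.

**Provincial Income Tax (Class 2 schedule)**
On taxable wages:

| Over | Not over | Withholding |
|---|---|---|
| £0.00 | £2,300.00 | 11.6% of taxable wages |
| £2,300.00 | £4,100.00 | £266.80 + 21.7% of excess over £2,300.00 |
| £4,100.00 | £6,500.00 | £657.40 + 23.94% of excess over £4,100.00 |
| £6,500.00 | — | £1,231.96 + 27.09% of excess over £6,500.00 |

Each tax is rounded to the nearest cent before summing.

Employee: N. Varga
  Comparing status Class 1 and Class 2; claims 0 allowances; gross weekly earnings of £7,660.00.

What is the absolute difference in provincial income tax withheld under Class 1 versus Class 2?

£115.70

Provincial Income Tax (Class 1): taxable = £7,660.00
  £705.30 + 24.5% × (£7,660.00 − £4,700.00) = £705.30 + 24.5% × £2,960.00 = £1,430.50
Provincial Income Tax (Class 2): taxable = £7,660.00
  £1,231.96 + 27.09% × (£7,660.00 − £6,500.00) = £1,231.96 + 27.09% × £1,160.00 = £1,546.20
Difference: |£1,430.50 − £1,546.20| = £115.70 (higher under Class 2)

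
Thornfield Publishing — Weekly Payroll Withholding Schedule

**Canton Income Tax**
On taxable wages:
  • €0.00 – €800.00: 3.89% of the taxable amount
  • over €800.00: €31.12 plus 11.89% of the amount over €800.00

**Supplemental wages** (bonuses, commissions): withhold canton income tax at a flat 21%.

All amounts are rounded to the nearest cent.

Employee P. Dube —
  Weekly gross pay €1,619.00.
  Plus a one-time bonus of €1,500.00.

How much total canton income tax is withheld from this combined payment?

Canton Income Tax: taxable = €1,619.00
  €31.12 + 11.89% × (€1,619.00 − €800.00) = €31.12 + 11.89% × €819.00 = €128.50
Supplemental (21% flat on bonus): 21% × €1,500.00 = €315.00
Total canton income tax: €128.50 + €315.00 = €443.50

€443.50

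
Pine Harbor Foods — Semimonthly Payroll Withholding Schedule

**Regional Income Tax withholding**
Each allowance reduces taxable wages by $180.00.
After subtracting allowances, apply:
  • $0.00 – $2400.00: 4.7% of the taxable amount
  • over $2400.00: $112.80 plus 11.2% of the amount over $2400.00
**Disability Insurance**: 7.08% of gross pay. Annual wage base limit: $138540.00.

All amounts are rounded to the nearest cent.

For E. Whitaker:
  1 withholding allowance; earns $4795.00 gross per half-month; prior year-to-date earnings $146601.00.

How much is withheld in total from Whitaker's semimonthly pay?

Regional Income Tax: taxable = $4795.00 − 1×$180.00 = $4615.00
  $112.80 + 11.2% × ($4615.00 − $2400.00) = $112.80 + 11.2% × $2215.00 = $360.88
Disability Insurance: YTD $146601.00 ≥ cap $138540.00 → $0.00
Total: $360.88 + $0.00 = $360.88

$360.88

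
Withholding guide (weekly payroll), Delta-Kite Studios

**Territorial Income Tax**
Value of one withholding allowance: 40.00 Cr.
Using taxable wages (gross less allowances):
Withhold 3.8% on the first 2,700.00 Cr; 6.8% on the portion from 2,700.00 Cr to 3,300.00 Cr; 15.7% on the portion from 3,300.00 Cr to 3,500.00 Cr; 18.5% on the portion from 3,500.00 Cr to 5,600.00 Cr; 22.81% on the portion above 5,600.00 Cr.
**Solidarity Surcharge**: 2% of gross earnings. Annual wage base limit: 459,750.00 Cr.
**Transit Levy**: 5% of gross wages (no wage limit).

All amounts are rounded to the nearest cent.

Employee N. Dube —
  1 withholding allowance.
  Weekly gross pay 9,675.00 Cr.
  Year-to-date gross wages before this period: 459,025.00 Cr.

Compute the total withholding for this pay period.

Territorial Income Tax: taxable = 9,675.00 Cr − 1×40.00 Cr = 9,635.00 Cr
  563.30 Cr + 22.81% × (9,635.00 Cr − 5,600.00 Cr) = 563.30 Cr + 22.81% × 4,035.00 Cr = 1,483.68 Cr
Solidarity Surcharge: cap 459,750.00 Cr − YTD 459,025.00 Cr = 725.00 Cr subject; 2% × 725.00 Cr = 14.50 Cr
Transit Levy: 5% × 9,675.00 Cr = 483.75 Cr
Total: 1,483.68 Cr + 14.50 Cr + 483.75 Cr = 1,981.93 Cr

1,981.93 Cr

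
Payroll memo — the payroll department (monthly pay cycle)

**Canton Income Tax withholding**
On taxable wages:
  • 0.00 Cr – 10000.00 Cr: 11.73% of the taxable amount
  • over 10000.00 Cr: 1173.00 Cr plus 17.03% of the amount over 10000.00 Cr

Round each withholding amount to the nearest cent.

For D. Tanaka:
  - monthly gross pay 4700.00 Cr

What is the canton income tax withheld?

551.31 Cr

Canton Income Tax: taxable = 4700.00 Cr
  11.73% × 4700.00 Cr = 551.31 Cr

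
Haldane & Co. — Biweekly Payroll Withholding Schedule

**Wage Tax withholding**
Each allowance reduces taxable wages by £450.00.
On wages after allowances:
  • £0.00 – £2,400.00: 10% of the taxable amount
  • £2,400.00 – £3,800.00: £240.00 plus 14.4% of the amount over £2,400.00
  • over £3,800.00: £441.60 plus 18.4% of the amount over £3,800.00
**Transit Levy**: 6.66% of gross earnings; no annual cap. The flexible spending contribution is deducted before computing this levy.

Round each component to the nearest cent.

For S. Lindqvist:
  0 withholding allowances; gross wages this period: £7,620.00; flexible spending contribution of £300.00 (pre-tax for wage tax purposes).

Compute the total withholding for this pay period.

£1,576.79

Wage Tax: taxable = £7,620.00 − £300.00 = £7,320.00
  £441.60 + 18.4% × (£7,320.00 − £3,800.00) = £441.60 + 18.4% × £3,520.00 = £1,089.28
Transit Levy: 6.66% × £7,320.00 = £487.51
Total: £1,089.28 + £487.51 = £1,576.79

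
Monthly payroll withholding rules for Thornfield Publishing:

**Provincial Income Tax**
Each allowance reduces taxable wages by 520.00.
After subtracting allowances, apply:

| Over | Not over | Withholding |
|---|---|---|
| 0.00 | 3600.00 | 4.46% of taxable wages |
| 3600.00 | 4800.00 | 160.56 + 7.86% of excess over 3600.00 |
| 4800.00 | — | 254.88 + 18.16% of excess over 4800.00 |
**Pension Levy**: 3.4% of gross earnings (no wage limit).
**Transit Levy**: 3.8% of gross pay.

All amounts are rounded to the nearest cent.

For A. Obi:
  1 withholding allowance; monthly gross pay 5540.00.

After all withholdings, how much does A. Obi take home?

4846.29

Provincial Income Tax: taxable = 5540.00 − 1×520.00 = 5020.00
  254.88 + 18.16% × (5020.00 − 4800.00) = 254.88 + 18.16% × 220.00 = 294.83
Pension Levy: 3.4% × 5540.00 = 188.36
Transit Levy: 3.8% × 5540.00 = 210.52
Total withheld: 294.83 + 188.36 + 210.52 = 693.71
Net pay: 5540.00 − 693.71 = 4846.29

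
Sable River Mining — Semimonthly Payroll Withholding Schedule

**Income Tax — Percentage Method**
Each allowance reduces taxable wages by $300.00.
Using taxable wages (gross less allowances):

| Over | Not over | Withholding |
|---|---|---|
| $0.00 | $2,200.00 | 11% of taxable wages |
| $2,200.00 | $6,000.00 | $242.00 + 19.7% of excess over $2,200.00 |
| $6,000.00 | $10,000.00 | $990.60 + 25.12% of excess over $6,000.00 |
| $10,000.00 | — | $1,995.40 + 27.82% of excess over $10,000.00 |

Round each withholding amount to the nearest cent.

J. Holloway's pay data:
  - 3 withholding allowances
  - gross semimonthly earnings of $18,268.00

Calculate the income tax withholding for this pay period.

Income Tax: taxable = $18,268.00 − 3×$300.00 = $17,368.00
  $1,995.40 + 27.82% × ($17,368.00 − $10,000.00) = $1,995.40 + 27.82% × $7,368.00 = $4,045.18

$4,045.18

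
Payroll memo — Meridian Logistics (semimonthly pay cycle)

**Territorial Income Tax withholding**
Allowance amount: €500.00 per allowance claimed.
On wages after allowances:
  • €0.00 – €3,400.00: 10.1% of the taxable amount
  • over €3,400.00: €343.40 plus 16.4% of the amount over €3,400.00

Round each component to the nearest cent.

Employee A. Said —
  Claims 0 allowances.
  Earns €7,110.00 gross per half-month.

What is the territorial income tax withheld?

€951.84

Territorial Income Tax: taxable = €7,110.00
  €343.40 + 16.4% × (€7,110.00 − €3,400.00) = €343.40 + 16.4% × €3,710.00 = €951.84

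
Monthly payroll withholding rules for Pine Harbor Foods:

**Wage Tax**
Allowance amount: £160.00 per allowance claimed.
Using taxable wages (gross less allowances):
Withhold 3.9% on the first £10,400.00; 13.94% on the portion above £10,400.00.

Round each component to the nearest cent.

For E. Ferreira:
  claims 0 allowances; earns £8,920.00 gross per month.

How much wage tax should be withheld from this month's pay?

£347.88

Wage Tax: taxable = £8,920.00
  3.9% × £8,920.00 = £347.88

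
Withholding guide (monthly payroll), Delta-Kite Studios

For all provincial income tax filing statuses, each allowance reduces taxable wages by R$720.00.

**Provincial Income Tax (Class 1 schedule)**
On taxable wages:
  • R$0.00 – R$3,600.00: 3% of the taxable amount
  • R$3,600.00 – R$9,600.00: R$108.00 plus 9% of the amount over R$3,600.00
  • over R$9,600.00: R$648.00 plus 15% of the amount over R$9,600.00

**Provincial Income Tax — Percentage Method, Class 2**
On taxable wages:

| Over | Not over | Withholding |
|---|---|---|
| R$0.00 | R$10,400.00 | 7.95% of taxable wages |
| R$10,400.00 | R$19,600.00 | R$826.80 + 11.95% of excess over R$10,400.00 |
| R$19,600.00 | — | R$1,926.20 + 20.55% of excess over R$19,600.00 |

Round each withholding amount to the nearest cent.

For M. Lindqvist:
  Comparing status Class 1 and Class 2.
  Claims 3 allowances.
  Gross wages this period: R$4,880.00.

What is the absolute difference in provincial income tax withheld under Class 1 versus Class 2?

R$134.64

Provincial Income Tax (Class 1): taxable = R$4,880.00 − 3×R$720.00 = R$2,720.00
  3% × R$2,720.00 = R$81.60
Provincial Income Tax (Class 2): taxable = R$4,880.00 − 3×R$720.00 = R$2,720.00
  7.95% × R$2,720.00 = R$216.24
Difference: |R$81.60 − R$216.24| = R$134.64 (higher under Class 2)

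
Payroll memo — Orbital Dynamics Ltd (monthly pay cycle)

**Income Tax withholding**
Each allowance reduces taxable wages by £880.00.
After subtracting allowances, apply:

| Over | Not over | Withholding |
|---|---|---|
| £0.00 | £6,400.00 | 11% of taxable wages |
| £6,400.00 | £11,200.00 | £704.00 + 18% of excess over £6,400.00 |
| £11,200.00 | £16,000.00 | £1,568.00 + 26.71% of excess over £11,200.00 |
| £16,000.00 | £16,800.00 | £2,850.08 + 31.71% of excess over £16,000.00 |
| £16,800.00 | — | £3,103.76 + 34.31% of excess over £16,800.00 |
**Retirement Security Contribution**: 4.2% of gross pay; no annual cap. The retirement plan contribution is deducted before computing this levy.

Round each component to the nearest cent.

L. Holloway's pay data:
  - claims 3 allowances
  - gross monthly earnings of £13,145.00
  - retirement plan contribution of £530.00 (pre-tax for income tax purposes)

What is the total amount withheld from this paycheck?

Income Tax: taxable = £13,145.00 − £530.00 − 3×£880.00 = £9,975.00
  £704.00 + 18% × (£9,975.00 − £6,400.00) = £704.00 + 18% × £3,575.00 = £1,347.50
Retirement Security Contribution: 4.2% × £12,615.00 = £529.83
Total: £1,347.50 + £529.83 = £1,877.33

£1,877.33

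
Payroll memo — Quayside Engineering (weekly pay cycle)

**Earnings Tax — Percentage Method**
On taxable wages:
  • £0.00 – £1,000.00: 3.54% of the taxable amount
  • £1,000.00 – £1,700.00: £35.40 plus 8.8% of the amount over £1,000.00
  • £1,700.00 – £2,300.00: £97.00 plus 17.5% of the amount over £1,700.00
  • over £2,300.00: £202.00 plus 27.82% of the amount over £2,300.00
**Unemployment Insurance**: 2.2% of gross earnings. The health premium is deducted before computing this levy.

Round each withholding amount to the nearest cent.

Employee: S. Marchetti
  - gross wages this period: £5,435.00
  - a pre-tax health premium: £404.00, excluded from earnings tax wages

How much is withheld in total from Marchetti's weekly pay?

Earnings Tax: taxable = £5,435.00 − £404.00 = £5,031.00
  £202.00 + 27.82% × (£5,031.00 − £2,300.00) = £202.00 + 27.82% × £2,731.00 = £961.76
Unemployment Insurance: 2.2% × £5,031.00 = £110.68
Total: £961.76 + £110.68 = £1,072.44

£1,072.44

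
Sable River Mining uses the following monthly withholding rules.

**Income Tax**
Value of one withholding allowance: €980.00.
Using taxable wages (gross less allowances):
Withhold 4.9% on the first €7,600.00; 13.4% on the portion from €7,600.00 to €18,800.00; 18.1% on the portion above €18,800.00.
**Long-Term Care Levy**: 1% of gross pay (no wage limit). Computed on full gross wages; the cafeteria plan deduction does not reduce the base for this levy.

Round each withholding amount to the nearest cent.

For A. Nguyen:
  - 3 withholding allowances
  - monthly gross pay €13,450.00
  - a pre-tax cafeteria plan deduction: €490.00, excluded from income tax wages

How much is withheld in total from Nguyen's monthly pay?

Income Tax: taxable = €13,450.00 − €490.00 − 3×€980.00 = €10,020.00
  €372.40 + 13.4% × (€10,020.00 − €7,600.00) = €372.40 + 13.4% × €2,420.00 = €696.68
Long-Term Care Levy: 1% × €13,450.00 = €134.50
Total: €696.68 + €134.50 = €831.18

€831.18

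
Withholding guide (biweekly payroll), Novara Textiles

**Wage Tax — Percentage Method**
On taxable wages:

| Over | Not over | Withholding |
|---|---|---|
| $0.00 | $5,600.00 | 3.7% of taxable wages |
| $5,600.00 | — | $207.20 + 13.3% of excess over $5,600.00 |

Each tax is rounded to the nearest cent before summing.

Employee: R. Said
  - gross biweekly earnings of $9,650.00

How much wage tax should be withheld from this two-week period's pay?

$745.85

Wage Tax: taxable = $9,650.00
  $207.20 + 13.3% × ($9,650.00 − $5,600.00) = $207.20 + 13.3% × $4,050.00 = $745.85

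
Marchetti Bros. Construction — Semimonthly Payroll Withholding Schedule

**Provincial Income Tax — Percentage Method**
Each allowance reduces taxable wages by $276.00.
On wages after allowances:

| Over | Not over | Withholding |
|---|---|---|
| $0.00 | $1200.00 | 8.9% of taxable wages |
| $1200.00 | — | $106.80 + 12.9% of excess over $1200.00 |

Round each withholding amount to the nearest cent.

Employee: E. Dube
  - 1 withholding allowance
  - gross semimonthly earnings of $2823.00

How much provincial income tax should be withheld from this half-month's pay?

$280.56

Provincial Income Tax: taxable = $2823.00 − 1×$276.00 = $2547.00
  $106.80 + 12.9% × ($2547.00 − $1200.00) = $106.80 + 12.9% × $1347.00 = $280.56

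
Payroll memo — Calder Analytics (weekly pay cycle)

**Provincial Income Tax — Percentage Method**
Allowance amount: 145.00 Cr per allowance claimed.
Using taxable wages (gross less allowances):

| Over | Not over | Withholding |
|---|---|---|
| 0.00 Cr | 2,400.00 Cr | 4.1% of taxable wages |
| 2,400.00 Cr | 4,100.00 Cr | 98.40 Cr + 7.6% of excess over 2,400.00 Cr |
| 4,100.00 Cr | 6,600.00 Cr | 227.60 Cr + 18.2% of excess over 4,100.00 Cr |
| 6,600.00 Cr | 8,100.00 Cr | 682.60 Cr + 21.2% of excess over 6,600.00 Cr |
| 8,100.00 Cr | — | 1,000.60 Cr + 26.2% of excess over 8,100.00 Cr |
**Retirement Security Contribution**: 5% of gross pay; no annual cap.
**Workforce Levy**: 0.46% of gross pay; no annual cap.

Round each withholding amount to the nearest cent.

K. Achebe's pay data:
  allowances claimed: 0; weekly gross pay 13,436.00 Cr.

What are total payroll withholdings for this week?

Provincial Income Tax: taxable = 13,436.00 Cr
  1,000.60 Cr + 26.2% × (13,436.00 Cr − 8,100.00 Cr) = 1,000.60 Cr + 26.2% × 5,336.00 Cr = 2,398.63 Cr
Retirement Security Contribution: 5% × 13,436.00 Cr = 671.80 Cr
Workforce Levy: 0.46% × 13,436.00 Cr = 61.81 Cr
Total: 2,398.63 Cr + 671.80 Cr + 61.81 Cr = 3,132.24 Cr

3,132.24 Cr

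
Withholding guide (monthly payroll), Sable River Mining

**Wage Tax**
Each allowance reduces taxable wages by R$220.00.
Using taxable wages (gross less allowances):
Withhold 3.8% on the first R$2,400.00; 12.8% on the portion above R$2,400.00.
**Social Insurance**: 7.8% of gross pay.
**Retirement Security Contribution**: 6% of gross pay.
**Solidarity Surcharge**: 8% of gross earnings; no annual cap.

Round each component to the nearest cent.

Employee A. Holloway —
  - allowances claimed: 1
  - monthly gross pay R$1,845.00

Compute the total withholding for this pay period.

Wage Tax: taxable = R$1,845.00 − 1×R$220.00 = R$1,625.00
  3.8% × R$1,625.00 = R$61.75
Social Insurance: 7.8% × R$1,845.00 = R$143.91
Retirement Security Contribution: 6% × R$1,845.00 = R$110.70
Solidarity Surcharge: 8% × R$1,845.00 = R$147.60
Total: R$61.75 + R$143.91 + R$110.70 + R$147.60 = R$463.96

R$463.96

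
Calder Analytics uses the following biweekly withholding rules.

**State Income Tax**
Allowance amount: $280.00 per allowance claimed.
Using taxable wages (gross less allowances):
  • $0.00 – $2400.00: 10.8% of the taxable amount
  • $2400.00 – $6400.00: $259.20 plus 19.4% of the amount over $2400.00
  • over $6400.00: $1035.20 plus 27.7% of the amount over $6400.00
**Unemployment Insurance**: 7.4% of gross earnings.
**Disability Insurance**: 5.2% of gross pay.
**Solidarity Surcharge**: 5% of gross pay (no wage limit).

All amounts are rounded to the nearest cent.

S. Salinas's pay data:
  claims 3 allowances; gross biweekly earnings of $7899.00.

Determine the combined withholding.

State Income Tax: taxable = $7899.00 − 3×$280.00 = $7059.00
  $1035.20 + 27.7% × ($7059.00 − $6400.00) = $1035.20 + 27.7% × $659.00 = $1217.74
Unemployment Insurance: 7.4% × $7899.00 = $584.53
Disability Insurance: 5.2% × $7899.00 = $410.75
Solidarity Surcharge: 5% × $7899.00 = $394.95
Total: $1217.74 + $584.53 + $410.75 + $394.95 = $2607.97

$2607.97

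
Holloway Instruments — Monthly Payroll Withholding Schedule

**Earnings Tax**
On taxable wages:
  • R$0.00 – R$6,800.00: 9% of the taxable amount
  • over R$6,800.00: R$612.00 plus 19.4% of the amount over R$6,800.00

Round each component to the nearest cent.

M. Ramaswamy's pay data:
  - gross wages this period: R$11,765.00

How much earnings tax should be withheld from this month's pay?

Earnings Tax: taxable = R$11,765.00
  R$612.00 + 19.4% × (R$11,765.00 − R$6,800.00) = R$612.00 + 19.4% × R$4,965.00 = R$1,575.21

R$1,575.21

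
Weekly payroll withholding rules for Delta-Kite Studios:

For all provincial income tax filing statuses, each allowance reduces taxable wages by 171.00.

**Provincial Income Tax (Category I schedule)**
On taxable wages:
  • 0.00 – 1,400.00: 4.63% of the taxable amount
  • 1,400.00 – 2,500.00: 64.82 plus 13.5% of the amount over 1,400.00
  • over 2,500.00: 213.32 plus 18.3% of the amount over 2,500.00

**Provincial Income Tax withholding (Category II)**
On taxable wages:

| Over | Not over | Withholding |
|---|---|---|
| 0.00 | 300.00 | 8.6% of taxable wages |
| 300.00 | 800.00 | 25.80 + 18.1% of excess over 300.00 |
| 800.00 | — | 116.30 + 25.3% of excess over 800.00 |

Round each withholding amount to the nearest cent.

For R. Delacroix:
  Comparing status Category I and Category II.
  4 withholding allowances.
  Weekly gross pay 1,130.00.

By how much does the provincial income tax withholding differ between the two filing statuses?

31.58

Provincial Income Tax (Category I): taxable = 1,130.00 − 4×171.00 = 446.00
  4.63% × 446.00 = 20.65
Provincial Income Tax (Category II): taxable = 1,130.00 − 4×171.00 = 446.00
  25.80 + 18.1% × (446.00 − 300.00) = 25.80 + 18.1% × 146.00 = 52.23
Difference: |20.65 − 52.23| = 31.58 (higher under Category II)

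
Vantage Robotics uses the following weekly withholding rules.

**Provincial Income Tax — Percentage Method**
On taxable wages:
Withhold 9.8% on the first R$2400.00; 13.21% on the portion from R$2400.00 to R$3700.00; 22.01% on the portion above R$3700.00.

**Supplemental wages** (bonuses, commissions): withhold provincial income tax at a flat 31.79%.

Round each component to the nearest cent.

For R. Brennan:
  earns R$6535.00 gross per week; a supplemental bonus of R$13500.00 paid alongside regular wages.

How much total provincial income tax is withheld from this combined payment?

Provincial Income Tax: taxable = R$6535.00
  R$406.93 + 22.01% × (R$6535.00 − R$3700.00) = R$406.93 + 22.01% × R$2835.00 = R$1030.91
Supplemental (31.79% flat on bonus): 31.79% × R$13500.00 = R$4291.65
Total provincial income tax: R$1030.91 + R$4291.65 = R$5322.56

R$5322.56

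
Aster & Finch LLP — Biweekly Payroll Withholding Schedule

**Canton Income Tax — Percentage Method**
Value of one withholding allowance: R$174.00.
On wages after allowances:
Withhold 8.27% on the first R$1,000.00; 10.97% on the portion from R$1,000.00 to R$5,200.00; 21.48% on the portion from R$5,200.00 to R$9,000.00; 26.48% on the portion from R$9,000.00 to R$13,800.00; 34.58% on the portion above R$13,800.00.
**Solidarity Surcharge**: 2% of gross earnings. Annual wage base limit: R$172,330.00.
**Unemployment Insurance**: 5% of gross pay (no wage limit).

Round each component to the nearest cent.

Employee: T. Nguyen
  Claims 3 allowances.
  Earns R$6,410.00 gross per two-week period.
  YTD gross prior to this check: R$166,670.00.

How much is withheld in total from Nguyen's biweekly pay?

Canton Income Tax: taxable = R$6,410.00 − 3×R$174.00 = R$5,888.00
  R$543.44 + 21.48% × (R$5,888.00 − R$5,200.00) = R$543.44 + 21.48% × R$688.00 = R$691.22
Solidarity Surcharge: cap R$172,330.00 − YTD R$166,670.00 = R$5,660.00 subject; 2% × R$5,660.00 = R$113.20
Unemployment Insurance: 5% × R$6,410.00 = R$320.50
Total: R$691.22 + R$113.20 + R$320.50 = R$1,124.92

R$1,124.92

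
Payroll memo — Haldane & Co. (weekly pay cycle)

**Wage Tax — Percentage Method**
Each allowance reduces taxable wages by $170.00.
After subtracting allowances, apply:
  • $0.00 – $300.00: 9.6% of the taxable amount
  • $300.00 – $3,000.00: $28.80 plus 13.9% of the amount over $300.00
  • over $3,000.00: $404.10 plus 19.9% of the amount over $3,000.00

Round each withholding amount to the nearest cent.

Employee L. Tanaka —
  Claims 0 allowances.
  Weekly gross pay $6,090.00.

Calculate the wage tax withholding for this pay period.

Wage Tax: taxable = $6,090.00
  $404.10 + 19.9% × ($6,090.00 − $3,000.00) = $404.10 + 19.9% × $3,090.00 = $1,019.01

$1,019.01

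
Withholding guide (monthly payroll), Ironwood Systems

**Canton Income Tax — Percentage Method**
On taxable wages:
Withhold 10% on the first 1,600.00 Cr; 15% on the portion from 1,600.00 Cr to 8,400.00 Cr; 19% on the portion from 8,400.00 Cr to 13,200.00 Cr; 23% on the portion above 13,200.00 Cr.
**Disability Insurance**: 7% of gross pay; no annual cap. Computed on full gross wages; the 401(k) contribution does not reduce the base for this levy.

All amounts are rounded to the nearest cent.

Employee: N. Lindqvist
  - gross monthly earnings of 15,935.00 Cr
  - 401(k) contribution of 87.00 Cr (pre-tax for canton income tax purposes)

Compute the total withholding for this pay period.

3,816.49 Cr

Canton Income Tax: taxable = 15,935.00 Cr − 87.00 Cr = 15,848.00 Cr
  2,092.00 Cr + 23% × (15,848.00 Cr − 13,200.00 Cr) = 2,092.00 Cr + 23% × 2,648.00 Cr = 2,701.04 Cr
Disability Insurance: 7% × 15,935.00 Cr = 1,115.45 Cr
Total: 2,701.04 Cr + 1,115.45 Cr = 3,816.49 Cr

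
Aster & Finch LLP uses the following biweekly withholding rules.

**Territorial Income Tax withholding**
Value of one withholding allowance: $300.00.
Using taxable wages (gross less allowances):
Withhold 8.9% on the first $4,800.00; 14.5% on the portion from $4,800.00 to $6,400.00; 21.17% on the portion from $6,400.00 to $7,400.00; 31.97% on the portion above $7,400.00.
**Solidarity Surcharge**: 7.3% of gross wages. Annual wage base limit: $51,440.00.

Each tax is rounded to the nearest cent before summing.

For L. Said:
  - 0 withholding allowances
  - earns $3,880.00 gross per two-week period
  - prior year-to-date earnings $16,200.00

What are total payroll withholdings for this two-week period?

$628.56

Territorial Income Tax: taxable = $3,880.00
  8.9% × $3,880.00 = $345.32
Solidarity Surcharge: 7.3% × $3,880.00 = $283.24
Total: $345.32 + $283.24 = $628.56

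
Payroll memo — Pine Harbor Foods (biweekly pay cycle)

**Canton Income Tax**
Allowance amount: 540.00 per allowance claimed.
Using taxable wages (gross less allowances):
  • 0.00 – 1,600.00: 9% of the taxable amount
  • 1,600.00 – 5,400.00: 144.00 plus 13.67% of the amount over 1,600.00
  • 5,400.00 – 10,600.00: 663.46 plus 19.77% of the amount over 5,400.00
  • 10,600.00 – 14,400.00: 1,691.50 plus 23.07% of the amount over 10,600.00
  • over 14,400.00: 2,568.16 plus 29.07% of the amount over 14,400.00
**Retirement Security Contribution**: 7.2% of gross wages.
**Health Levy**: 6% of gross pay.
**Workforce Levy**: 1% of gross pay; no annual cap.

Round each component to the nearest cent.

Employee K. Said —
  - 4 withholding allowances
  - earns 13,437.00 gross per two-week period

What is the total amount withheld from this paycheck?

3,755.73

Canton Income Tax: taxable = 13,437.00 − 4×540.00 = 11,277.00
  1,691.50 + 23.07% × (11,277.00 − 10,600.00) = 1,691.50 + 23.07% × 677.00 = 1,847.68
Retirement Security Contribution: 7.2% × 13,437.00 = 967.46
Health Levy: 6% × 13,437.00 = 806.22
Workforce Levy: 1% × 13,437.00 = 134.37
Total: 1,847.68 + 967.46 + 806.22 + 134.37 = 3,755.73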